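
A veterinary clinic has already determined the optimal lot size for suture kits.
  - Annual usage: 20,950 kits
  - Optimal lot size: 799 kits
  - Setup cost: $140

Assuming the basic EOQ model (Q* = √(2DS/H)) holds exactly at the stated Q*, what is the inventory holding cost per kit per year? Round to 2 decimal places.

EOQ relation: Q² = 2DS/H, so rearrange for the unknown.
H = 2DS / Q² = 2 × 20,950 × 140 / 799² = 9.1886

$9.19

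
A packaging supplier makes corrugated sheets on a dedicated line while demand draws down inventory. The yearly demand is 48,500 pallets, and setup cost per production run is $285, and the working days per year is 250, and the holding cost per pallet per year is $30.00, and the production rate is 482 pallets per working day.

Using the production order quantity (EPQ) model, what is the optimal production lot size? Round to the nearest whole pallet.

1,242 pallets

d = 48,500/250 = 194.0000 pallets/day;  effective holding cost H(1 − d/p) = 30·(1 − 194.0000/482) = 17.92531
Q* = √(2DS / H_eff) = √(2·48,500·285 / 17.92531) ≈ 1,241.87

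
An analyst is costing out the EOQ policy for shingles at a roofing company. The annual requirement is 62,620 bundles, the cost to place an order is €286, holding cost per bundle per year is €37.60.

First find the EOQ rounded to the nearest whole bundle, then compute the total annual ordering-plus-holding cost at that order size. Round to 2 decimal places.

Optimal lot size Q* = (2 × 62,620 × €286 / €37.6)^½ ≈ 976.02 → Q = 976 bundles
Annual ordering cost = (D/Q)·S = (62,620/976) × 286 = €18,349.71
Annual holding cost  = (Q/2)·H = (976/2) × 37.6 = €18,348.80
Total = €18,349.71 + €18,348.80 = €36,698.51

€36,698.51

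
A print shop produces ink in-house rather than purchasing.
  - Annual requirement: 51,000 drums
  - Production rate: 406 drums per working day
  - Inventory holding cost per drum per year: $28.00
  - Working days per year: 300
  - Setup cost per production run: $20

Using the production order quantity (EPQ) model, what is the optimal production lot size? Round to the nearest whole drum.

Daily demand d = 51,000/300 = 170.000; p = 406; 1 − d/p = 0.58128
EPQ = √(2DS / (H(1 − d/p)))
    = √(2 × 51,000 × 20 / (28 × 0.58128)) ≈ 354.03

354 drums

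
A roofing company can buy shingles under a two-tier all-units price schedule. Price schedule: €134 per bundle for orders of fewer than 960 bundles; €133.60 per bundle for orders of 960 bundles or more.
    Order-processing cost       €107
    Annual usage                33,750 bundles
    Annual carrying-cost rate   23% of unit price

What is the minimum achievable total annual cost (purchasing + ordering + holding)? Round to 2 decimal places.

€4,527,511.16

H₁ = 23%×€134 = €30.8200;  H₂ = 23%×€133.60 = €30.7280
EOQ₁ = √(2×33,750×107/30.8200) = 484.09  (< 960, feasible at tier 1)
EOQ₂ = √(2×33,750×107/30.7280) = 484.82  (< 960 → use Q = 960 at tier-2 price)
TC(tier 1 (EOQ₁), Q≈484.1) = €4,537,419.70
TC(tier 2, Q≈960.0) = €4,527,511.16
Minimum at tier 2: €4,527,511.16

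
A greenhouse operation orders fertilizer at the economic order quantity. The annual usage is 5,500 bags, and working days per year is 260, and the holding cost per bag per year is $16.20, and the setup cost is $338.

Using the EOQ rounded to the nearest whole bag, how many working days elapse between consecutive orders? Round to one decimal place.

22.6 days

2DS/H = 2·5,500·338/16.2 = 229,506.17
EOQ = √229,506.17 ≈ 479.07 → Q = 479 bags
Cycle time = (working days × Q)/D = (260 × 479) / 5,500 = 22.644 days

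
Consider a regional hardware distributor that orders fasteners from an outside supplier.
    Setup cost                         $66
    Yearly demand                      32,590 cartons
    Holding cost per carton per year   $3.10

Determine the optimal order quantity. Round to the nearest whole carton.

1,178 cartons

Q* = √(2·D·S / H) = √(2·32,590·66 / 3.1) = √1,387,703.2 ≈ 1,178.01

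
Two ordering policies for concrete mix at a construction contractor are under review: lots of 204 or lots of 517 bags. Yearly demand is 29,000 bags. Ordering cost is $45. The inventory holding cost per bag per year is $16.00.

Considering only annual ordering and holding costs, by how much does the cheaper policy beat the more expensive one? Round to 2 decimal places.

$1,368.88

For each Q, cost = (D/Q)·S + (Q/2)·H.
TC(204) = (29,000/204)×45 + (204/2)×16 = $8,029.06
TC(517) = (29,000/517)×45 + (517/2)×16 = $6,660.18
Lots of 517 are cheaper by $1,368.88.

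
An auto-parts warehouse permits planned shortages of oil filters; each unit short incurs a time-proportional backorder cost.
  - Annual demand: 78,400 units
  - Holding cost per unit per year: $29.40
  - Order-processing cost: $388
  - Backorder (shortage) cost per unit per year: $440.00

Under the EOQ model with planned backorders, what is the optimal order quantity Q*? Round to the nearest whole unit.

1,486 units

Basic EOQ = √(2·78,400·388/29.4) = 1,438.518
Backorder adjustment √((H+b)/b) = √((29.4+440)/440) = 1.0329
Q* = 1,438.518 × 1.0329 ≈ 1,485.80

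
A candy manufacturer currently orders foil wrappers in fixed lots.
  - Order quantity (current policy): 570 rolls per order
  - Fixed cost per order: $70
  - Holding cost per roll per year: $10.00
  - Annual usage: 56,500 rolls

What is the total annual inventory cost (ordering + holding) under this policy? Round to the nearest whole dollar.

$9,789

Ordering: D/Q × S = 56,500/570 × $70 = $6,938.60
Holding:  Q/2 × H = 570/2 × $10 = $2,850.00
Total = $6,938.60 + $2,850.00 = $9,788.60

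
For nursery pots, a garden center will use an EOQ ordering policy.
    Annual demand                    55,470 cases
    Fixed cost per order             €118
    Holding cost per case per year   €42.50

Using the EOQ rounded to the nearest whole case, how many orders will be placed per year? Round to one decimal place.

99.9 orders per year

Optimal lot size Q* = (2 × 55,470 × €118 / €42.5)^½ ≈ 555.00 → Q = 555
N = D/Q = 55,470/555 ≈ 99.946 orders/yr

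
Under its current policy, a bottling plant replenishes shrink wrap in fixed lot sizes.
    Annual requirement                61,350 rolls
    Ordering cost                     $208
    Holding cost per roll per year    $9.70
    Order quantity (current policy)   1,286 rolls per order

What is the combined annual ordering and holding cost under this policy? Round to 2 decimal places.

$16,159.96

Orders/yr = 61,350/1,286 = 47.706; ordering cost = 47.706 × $208 = $9,922.86
Average inventory = 1,286/2 = 643; holding cost = 643 × $9.7 = $6,237.10
Total = $9,922.86 + $6,237.10 = $16,159.96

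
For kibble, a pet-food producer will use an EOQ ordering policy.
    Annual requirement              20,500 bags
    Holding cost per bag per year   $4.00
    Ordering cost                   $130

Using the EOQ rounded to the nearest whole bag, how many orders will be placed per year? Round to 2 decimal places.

17.76 orders per year

Q* = √(2·D·S / H) = √(2·20,500·130 / 4) = √1,332,500.0 ≈ 1,154.34 → Q = 1,154
Orders per year = D/Q = 20,500 / 1,154 = 17.764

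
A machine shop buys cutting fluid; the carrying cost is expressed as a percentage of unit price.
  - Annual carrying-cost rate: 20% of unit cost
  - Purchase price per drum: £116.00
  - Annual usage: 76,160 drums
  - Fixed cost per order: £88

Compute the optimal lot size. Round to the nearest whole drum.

Carrying cost H = £116 × 20% = £23.2000/drum/yr
2DS/H = 2·76,160·88/23.2 = 577,765.52
EOQ = √577,765.52 ≈ 760.11

760 drums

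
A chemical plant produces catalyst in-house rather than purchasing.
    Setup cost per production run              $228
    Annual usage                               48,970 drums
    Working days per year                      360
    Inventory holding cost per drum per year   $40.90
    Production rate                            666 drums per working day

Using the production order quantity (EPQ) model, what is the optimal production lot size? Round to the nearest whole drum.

Daily demand d = 48,970/360 = 136.028; p = 666; 1 − d/p = 0.79575
EPQ = √(2DS / (H(1 − d/p)))
    = √(2 × 48,970 × 228 / (40.9 × 0.79575)) ≈ 828.32

828 drums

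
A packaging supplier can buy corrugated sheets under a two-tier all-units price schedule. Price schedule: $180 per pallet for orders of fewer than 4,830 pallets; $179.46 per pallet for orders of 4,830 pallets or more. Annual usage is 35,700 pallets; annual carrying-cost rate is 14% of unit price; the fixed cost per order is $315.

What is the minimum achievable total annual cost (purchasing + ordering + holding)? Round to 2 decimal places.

H₁ = 14%×$180 = $25.2000;  H₂ = 14%×$179.46 = $25.1244
EOQ₁ = √(2×35,700×315/25.2000) = 944.72  (< 4,830, feasible at tier 1)
EOQ₂ = √(2×35,700×315/25.1244) = 946.14  (< 4,830 → use Q = 4,830 at tier-2 price)
TC(tier 1 (EOQ₁), Q≈944.7) = $6,449,807.00
TC(tier 2, Q≈4,830.0) = $6,469,725.69
Minimum at tier 1 (EOQ₁): $6,449,807.00

$6,449,807.00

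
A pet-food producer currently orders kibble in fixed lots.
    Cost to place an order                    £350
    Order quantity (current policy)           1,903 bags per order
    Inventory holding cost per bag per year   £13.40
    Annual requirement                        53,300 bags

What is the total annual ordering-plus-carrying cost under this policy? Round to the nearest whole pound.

Ordering: D/Q × S = 53,300/1,903 × £350 = £9,802.94
Holding:  Q/2 × H = 1,903/2 × £13.4 = £12,750.10
Total = £9,802.94 + £12,750.10 = £22,553.04

£22,553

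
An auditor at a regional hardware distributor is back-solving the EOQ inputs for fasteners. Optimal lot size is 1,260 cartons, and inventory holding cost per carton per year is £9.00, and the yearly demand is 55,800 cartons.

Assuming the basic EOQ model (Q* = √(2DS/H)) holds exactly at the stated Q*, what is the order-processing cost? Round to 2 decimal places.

From Q* = √(2DS/H) ⇒ Q*² = 2DS/H.
S = Q²H / (2D) = 1,260² × 9 / (2 × 55,800) = 128.0323

£128.03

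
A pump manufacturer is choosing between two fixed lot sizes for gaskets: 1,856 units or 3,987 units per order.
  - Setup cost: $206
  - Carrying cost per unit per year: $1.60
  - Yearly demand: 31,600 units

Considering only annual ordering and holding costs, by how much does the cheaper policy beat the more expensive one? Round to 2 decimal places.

$169.82

Annual cost at Q: ordering D·S/Q plus holding Q·H/2.
TC(1,856) = (31,600/1,856)×206 + (1,856/2)×1.6 = $4,992.13
TC(3,987) = (31,600/3,987)×206 + (3,987/2)×1.6 = $4,822.31
Lots of 3,987 are cheaper by $169.82.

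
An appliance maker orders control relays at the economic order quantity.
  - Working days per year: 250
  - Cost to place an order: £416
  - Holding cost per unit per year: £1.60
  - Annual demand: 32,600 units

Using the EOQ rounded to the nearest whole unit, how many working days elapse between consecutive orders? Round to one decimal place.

Q* = √(2·D·S / H) = √(2·32,600·416 / 1.6) = √16,952,000.0 ≈ 4,117.28 → Q = 4,117 units
Days between orders = 250 / (D/Q) = 250 / 7.918 ≈ 31.572

31.6 days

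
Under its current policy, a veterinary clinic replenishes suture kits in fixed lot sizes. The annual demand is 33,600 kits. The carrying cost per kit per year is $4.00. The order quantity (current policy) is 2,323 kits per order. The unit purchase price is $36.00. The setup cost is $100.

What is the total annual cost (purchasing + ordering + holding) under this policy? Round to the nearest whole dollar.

Orders/yr = 33,600/2,323 = 14.464; ordering cost = 14.464 × $100 = $1,446.41
Average inventory = 2,323/2 = 1161.5; holding cost = 1161.5 × $4 = $4,646.00
Purchase cost = D·C = 33,600 × 36 = $1,209,600.00
Total = $1,446.41 + $4,646.00 + $1,209,600.00 = $1,215,692.41

$1,215,692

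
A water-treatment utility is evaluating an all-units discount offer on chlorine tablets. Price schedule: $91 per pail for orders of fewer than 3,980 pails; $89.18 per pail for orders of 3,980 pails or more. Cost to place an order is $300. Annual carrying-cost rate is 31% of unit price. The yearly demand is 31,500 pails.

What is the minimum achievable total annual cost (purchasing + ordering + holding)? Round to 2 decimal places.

$2,866,559.51

H₁ = 31%×$91 = $28.2100;  H₂ = 31%×$89.18 = $27.6458
EOQ₁ = √(2×31,500×300/28.2100) = 818.52  (< 3,980, feasible at tier 1)
EOQ₂ = √(2×31,500×300/27.6458) = 826.83  (< 3,980 → use Q = 3,980 at tier-2 price)
TC(tier 1 (EOQ₁), Q≈818.5) = $2,889,590.45
TC(tier 2, Q≈3,980.0) = $2,866,559.51
Minimum at tier 2: $2,866,559.51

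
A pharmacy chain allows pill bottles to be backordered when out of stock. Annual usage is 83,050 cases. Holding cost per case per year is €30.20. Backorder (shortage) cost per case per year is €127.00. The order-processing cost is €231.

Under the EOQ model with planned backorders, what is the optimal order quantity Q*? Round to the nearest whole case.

1,254 cases

Basic EOQ = √(2·83,050·231/30.2) = 1,127.165
Backorder adjustment √((H+b)/b) = √((30.2+127)/127) = 1.1126
Q* = 1,127.165 × 1.1126 ≈ 1,254.04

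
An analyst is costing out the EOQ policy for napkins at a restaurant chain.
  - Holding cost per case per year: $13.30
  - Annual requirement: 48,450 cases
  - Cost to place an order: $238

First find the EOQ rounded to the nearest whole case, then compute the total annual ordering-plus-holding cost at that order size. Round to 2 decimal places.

$17,513.63

Optimal lot size Q* = (2 × 48,450 × $238 / $13.3)^½ ≈ 1,316.81 → Q = 1,317 cases
Annual ordering cost = (D/Q)·S = (48,450/1,317) × 238 = $8,755.58
Annual holding cost  = (Q/2)·H = (1,317/2) × 13.3 = $8,758.05
Total = $8,755.58 + $8,758.05 = $17,513.63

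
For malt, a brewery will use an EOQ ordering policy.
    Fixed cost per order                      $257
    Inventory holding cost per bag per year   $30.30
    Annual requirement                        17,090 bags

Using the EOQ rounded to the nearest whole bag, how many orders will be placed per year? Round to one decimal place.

Optimal lot size Q* = (2 × 17,090 × $257 / $30.3)^½ ≈ 538.43 → Q = 538
Orders per year = D/Q = 17,090 / 538 = 31.766

31.8 orders per year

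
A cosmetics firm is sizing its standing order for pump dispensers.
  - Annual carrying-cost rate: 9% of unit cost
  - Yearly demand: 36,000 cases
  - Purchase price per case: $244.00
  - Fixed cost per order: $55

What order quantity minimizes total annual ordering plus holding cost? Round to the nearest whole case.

425 cases

H = i·C = 0.09 × $244 = $21.9600 per case-year
Optimal lot size Q* = (2 × 36,000 × $55 / $21.96)^½ ≈ 424.65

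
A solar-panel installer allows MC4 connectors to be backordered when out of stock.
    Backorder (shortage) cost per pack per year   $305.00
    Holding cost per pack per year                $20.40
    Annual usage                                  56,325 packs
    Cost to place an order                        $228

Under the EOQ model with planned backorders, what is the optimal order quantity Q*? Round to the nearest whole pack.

Basic EOQ = √(2·56,325·228/20.4) = 1,122.065
Backorder adjustment √((H+b)/b) = √((20.4+305)/305) = 1.0329
Q* = 1,122.065 × 1.0329 ≈ 1,158.98

1,159 packs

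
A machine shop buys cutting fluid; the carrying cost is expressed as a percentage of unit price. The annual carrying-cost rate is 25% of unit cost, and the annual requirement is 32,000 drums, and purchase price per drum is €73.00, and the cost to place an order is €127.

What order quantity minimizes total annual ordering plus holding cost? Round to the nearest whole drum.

Holding cost per drum per year: H = 25% × €73 = €18.2500
Optimal lot size Q* = (2 × 32,000 × €127 / €18.25)^½ ≈ 667.36

667 drums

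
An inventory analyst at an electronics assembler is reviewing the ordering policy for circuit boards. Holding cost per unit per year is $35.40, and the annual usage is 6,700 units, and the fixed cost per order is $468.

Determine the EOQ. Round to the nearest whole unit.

Optimal lot size Q* = (2 × 6,700 × $468 / $35.4)^½ ≈ 420.89

421 units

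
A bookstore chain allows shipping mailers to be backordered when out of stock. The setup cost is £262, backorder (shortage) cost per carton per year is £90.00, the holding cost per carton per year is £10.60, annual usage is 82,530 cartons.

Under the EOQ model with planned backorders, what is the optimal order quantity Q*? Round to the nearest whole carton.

2,135 cartons

Basic EOQ = √(2·82,530·262/10.6) = 2,019.848
Backorder adjustment √((H+b)/b) = √((10.6+90)/90) = 1.0573
Q* = 2,019.848 × 1.0573 ≈ 2,135.48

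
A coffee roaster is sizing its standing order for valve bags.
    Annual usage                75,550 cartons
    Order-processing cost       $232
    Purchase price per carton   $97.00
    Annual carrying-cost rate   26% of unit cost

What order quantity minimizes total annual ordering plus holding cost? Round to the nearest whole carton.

1,179 cartons

Holding cost per carton per year: H = 26% × $97 = $25.2200
Q* = √(2·D·S / H) = √(2·75,550·232 / 25.22) = √1,389,976.2 ≈ 1,178.97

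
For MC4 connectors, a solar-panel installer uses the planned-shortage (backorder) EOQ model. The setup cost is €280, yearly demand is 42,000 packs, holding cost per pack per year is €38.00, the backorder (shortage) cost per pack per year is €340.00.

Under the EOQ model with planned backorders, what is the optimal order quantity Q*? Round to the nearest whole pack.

830 packs

Q* = √(2DS/H) · √((H + b)/b)
   = √(2 × 42,000 × 280 / 38) · √((38 + 340) / 340)
   = 786.732 × 1.0544 ≈ 829.53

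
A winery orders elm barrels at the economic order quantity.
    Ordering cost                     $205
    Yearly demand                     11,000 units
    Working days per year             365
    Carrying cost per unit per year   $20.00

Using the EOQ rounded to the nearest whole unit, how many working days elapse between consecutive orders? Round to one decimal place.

15.8 days

Optimal lot size Q* = (2 × 11,000 × $205 / $20)^½ ≈ 474.87 → Q = 475 units
Cycle time = (working days × Q)/D = (365 × 475) / 11,000 = 15.761 days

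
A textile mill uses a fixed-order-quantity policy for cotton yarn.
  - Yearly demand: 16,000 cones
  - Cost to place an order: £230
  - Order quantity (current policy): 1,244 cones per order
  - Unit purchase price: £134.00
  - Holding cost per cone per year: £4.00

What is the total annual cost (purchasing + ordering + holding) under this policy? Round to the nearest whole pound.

£2,149,446

Orders/yr = 16,000/1,244 = 12.862; ordering cost = 12.862 × £230 = £2,958.20
Average inventory = 1,244/2 = 622; holding cost = 622 × £4 = £2,488.00
Purchase cost = D·C = 16,000 × 134 = £2,144,000.00
Total = £2,958.20 + £2,488.00 + £2,144,000.00 = £2,149,446.20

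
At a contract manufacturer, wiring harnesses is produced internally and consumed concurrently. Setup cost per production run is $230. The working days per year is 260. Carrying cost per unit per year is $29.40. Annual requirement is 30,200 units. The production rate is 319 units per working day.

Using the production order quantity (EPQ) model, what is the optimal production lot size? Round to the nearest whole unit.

d = 30,200/260 = 116.1538 units/day;  effective holding cost H(1 − d/p) = 29.4·(1 − 116.1538/319) = 18.69491
Q* = √(2DS / H_eff) = √(2·30,200·230 / 18.69491) ≈ 862.03

862 units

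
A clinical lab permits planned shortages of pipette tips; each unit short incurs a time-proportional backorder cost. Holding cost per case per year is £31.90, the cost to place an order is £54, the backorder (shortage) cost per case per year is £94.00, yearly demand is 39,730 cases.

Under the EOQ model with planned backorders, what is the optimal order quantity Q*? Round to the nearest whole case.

Basic EOQ = √(2·39,730·54/31.9) = 366.755
Backorder adjustment √((H+b)/b) = √((31.9+94)/94) = 1.1573
Q* = 366.755 × 1.1573 ≈ 424.45

424 cases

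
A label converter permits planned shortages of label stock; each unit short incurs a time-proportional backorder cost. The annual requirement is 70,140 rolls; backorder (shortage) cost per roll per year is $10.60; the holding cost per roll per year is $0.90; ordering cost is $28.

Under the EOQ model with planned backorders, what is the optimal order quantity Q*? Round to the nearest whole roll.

2,176 rolls

Q* = √(2DS/H) · √((H + b)/b)
   = √(2 × 70,140 × 28 / 0.9) · √((0.9 + 10.6) / 10.6)
   = 2,089.083 × 1.0416 ≈ 2,175.96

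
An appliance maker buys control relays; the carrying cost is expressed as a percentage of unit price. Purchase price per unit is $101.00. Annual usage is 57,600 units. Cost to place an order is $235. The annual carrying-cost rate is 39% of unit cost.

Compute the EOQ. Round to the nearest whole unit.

829 units

H = i·C = 0.39 × $101 = $39.3900 per unit-year
Q* = √(2·D·S / H) = √(2·57,600·235 / 39.39) = √687,281.0 ≈ 829.02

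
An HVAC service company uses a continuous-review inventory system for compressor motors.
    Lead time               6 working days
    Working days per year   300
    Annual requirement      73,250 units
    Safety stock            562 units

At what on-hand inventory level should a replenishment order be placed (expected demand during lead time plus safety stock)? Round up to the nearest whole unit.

Daily demand d = 73,250 / 300 = 244.167 units/day
Demand during lead time = 244.167 × 6 = 1,465.00
Reorder point = 1,465.00 + 562 = 2,027.00 → round up

2,027 units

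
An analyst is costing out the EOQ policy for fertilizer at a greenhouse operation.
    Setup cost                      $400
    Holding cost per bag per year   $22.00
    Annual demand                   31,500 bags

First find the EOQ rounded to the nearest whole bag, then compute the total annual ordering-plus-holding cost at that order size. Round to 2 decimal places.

EOQ = √(2DS/H) = √(2 × 31,500 × 400 / 22)
    = √(1,145,454.55) ≈ 1,070.26 → Q = 1,070 bags
Ordering: D/Q × S = 31,500/1,070 × $400 = $11,775.70
Holding:  Q/2 × H = 1,070/2 × $22 = $11,770.00
Total = $11,775.70 + $11,770.00 = $23,545.70

$23,545.70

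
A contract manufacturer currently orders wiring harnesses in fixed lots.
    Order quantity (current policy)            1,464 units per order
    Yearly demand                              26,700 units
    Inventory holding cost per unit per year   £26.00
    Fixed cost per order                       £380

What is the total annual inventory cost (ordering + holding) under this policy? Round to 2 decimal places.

£25,962.33

Ordering: D/Q × S = 26,700/1,464 × £380 = £6,930.33
Holding:  Q/2 × H = 1,464/2 × £26 = £19,032.00
Total = £6,930.33 + £19,032.00 = £25,962.33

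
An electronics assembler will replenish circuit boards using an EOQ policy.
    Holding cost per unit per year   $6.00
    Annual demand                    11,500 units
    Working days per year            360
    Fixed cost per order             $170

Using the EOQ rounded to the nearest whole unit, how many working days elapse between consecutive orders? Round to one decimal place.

EOQ = √(2DS/H) = √(2 × 11,500 × 170 / 6)
    = √(651,666.67) ≈ 807.26 → Q = 807 units
Days between orders = 360 / (D/Q) = 360 / 14.250 ≈ 25.263

25.3 days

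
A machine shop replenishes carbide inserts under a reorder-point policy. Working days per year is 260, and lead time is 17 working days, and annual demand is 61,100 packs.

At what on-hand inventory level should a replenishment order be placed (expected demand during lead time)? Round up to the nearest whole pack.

Daily demand d = 61,100 / 260 = 235.000 packs/day
Demand during lead time = 235.000 × 17 = 3,995.00
Reorder point = 3,995.00 → round up

3,995 packs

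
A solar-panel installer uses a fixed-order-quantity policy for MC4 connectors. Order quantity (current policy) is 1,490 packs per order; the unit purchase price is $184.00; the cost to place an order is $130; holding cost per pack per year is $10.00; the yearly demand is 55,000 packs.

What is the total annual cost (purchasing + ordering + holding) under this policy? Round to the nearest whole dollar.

Orders/yr = 55,000/1,490 = 36.913; ordering cost = 36.913 × $130 = $4,798.66
Average inventory = 1,490/2 = 745; holding cost = 745 × $10 = $7,450.00
Purchase cost = D·C = 55,000 × 184 = $10,120,000.00
Total = $4,798.66 + $7,450.00 + $10,120,000.00 = $10,132,248.66

$10,132,249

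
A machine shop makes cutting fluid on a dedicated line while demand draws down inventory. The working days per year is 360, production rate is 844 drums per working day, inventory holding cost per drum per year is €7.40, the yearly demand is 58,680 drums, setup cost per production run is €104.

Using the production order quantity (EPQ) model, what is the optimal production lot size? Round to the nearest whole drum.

1,430 drums

d = 58,680/360 = 163.0000 drums/day;  effective holding cost H(1 − d/p) = 7.4·(1 − 163.0000/844) = 5.97085
Q* = √(2DS / H_eff) = √(2·58,680·104 / 5.97085) ≈ 1,429.74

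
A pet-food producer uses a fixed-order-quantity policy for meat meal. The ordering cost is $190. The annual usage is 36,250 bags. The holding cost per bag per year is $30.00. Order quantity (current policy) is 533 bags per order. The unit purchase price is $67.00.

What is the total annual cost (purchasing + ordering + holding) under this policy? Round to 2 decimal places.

Orders/yr = 36,250/533 = 68.011; ordering cost = 68.011 × $190 = $12,922.14
Average inventory = 533/2 = 266.5; holding cost = 266.5 × $30 = $7,995.00
Purchase cost = D·C = 36,250 × 67 = $2,428,750.00
Total = $12,922.14 + $7,995.00 + $2,428,750.00 = $2,449,667.14

$2,449,667.14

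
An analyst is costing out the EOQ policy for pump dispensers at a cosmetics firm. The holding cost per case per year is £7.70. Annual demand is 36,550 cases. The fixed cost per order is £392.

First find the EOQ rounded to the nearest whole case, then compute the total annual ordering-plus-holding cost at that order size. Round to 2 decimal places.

EOQ = √(2DS/H) = √(2 × 36,550 × 392 / 7.7)
    = √(3,721,454.55) ≈ 1,929.11 → Q = 1,929 cases
Orders/yr = 36,550/1,929 = 18.948; ordering cost = 18.948 × £392 = £7,427.48
Average inventory = 1,929/2 = 964.5; holding cost = 964.5 × £7.7 = £7,426.65
Total = £7,427.48 + £7,426.65 = £14,854.13

£14,854.13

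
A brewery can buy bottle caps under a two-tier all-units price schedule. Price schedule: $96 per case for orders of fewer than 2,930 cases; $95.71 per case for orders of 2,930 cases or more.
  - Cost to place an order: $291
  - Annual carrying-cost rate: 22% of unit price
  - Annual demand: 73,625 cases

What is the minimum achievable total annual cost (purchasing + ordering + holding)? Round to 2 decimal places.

$7,084,808.33

H₁ = 22%×$96 = $21.1200;  H₂ = 22%×$95.71 = $21.0562
EOQ₁ = √(2×73,625×291/21.1200) = 1,424.38  (< 2,930, feasible at tier 1)
EOQ₂ = √(2×73,625×291/21.0562) = 1,426.54  (< 2,930 → use Q = 2,930 at tier-2 price)
TC(tier 1 (EOQ₁), Q≈1,424.4) = $7,098,083.00
TC(tier 2, Q≈2,930.0) = $7,084,808.33
Minimum at tier 2: $7,084,808.33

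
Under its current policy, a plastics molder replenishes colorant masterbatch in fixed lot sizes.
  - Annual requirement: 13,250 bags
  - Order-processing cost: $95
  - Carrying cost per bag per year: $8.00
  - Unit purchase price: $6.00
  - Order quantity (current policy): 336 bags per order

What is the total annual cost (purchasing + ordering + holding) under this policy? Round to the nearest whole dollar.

Orders/yr = 13,250/336 = 39.435; ordering cost = 39.435 × $95 = $3,746.28
Average inventory = 336/2 = 168; holding cost = 168 × $8 = $1,344.00
Purchase cost = D·C = 13,250 × 6 = $79,500.00
Total = $3,746.28 + $1,344.00 + $79,500.00 = $84,590.28

$84,590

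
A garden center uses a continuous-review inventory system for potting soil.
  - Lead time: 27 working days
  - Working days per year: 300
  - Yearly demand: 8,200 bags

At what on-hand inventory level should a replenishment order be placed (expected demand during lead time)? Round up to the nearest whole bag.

Daily demand d = 8,200 / 300 = 27.333 bags/day
Demand during lead time = 27.333 × 27 = 738.00
Reorder point = 738.00 → round up

738 bags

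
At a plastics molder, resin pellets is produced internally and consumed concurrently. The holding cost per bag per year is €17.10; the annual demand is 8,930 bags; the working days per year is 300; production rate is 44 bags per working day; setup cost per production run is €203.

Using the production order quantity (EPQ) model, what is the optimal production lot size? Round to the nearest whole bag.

810 bags

Daily demand d = 8,930/300 = 29.767; p = 44; 1 − d/p = 0.32348
EPQ = √(2DS / (H(1 − d/p)))
    = √(2 × 8,930 × 203 / (17.1 × 0.32348)) ≈ 809.59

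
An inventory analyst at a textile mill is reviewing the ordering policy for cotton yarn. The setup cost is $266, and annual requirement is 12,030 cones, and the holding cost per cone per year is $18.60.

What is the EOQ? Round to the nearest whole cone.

2DS/H = 2·12,030·266/18.6 = 344,083.87
EOQ = √344,083.87 ≈ 586.59

587 cones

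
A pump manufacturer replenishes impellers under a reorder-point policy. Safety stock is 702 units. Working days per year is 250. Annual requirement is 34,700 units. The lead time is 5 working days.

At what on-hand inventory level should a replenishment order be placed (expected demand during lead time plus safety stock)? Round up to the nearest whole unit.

1,396 units

Daily demand d = 34,700 / 250 = 138.800 units/day
Demand during lead time = 138.800 × 5 = 694.00
Reorder point = 694.00 + 702 = 1,396.00 → round up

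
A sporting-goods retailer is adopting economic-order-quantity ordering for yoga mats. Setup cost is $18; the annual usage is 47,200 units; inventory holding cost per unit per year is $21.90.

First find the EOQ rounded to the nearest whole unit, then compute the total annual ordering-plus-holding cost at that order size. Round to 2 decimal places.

$6,100.21

Q* = √(2·D·S / H) = √(2·47,200·18 / 21.9) = √77,589.0 ≈ 278.55 → Q = 279 units
Ordering: D/Q × S = 47,200/279 × $18 = $3,045.16
Holding:  Q/2 × H = 279/2 × $21.9 = $3,055.05
Total = $3,045.16 + $3,055.05 = $6,100.21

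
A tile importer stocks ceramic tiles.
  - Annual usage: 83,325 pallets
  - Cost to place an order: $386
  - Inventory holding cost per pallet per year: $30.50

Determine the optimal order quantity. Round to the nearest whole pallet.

1,452 pallets

Q* = √(2·D·S / H) = √(2·83,325·386 / 30.5) = √2,109,078.7 ≈ 1,452.27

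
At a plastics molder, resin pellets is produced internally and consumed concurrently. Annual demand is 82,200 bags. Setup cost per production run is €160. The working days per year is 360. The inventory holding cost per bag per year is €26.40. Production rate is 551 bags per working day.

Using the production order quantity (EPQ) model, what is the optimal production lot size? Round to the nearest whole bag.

Daily demand d = 82,200/360 = 228.333; p = 551; 1 − d/p = 0.58560
EPQ = √(2DS / (H(1 − d/p)))
    = √(2 × 82,200 × 160 / (26.4 × 0.58560)) ≈ 1,304.39

1,304 bags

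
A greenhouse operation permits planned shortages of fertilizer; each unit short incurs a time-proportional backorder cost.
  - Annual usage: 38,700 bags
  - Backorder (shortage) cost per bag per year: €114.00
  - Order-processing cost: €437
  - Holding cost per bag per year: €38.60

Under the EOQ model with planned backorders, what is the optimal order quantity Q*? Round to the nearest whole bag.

Q* = √(2DS/H) · √((H + b)/b)
   = √(2 × 38,700 × 437 / 38.6) · √((38.6 + 114) / 114)
   = 936.090 × 1.1570 ≈ 1,083.03

1,083 bags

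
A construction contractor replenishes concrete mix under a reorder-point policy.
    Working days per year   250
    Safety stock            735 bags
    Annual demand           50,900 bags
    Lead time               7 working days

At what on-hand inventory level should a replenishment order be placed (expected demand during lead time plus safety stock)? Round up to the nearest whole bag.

2,161 bags

Daily demand d = 50,900 / 250 = 203.600 bags/day
Demand during lead time = 203.600 × 7 = 1,425.20
Reorder point = 1,425.20 + 735 = 2,160.20 → round up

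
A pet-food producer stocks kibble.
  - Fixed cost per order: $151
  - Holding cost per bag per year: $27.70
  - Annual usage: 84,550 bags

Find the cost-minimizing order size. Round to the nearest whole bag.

960 bags

EOQ = √(2DS/H) = √(2 × 84,550 × 151 / 27.7)
    = √(921,808.66) ≈ 960.11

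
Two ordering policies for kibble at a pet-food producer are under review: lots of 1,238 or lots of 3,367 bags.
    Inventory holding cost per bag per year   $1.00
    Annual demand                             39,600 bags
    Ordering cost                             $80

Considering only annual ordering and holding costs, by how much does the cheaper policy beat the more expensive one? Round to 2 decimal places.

$553.57

TC(Q) = (D/Q)S + (Q/2)H
TC(1,238) = (39,600/1,238)×80 + (1,238/2)×1 = $3,177.97
TC(3,367) = (39,600/3,367)×80 + (3,367/2)×1 = $2,624.40
Cheaper: Q = 3,367.  Difference = $553.57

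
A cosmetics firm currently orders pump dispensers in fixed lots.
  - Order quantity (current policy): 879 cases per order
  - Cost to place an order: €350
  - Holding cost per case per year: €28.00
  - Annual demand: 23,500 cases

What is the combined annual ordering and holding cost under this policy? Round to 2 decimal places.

Ordering: D/Q × S = 23,500/879 × €350 = €9,357.22
Holding:  Q/2 × H = 879/2 × €28 = €12,306.00
Total = €9,357.22 + €12,306.00 = €21,663.22

€21,663.22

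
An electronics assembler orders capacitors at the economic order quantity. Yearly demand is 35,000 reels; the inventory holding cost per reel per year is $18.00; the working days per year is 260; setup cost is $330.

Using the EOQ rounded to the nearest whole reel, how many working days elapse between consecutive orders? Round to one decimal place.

EOQ = √(2DS/H) = √(2 × 35,000 × 330 / 18)
    = √(1,283,333.33) ≈ 1,132.84 → Q = 1,133 reels
T = Q/D × 260 days = 1,133/35,000 × 260 = 8.417 days

8.4 days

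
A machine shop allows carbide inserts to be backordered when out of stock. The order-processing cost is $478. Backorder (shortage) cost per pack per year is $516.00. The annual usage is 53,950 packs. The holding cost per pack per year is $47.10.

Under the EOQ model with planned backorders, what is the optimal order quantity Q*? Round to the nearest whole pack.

1,093 packs

Q* = √(2DS/H) · √((H + b)/b)
   = √(2 × 53,950 × 478 / 47.1) · √((47.1 + 516) / 516)
   = 1,046.440 × 1.0446 ≈ 1,093.16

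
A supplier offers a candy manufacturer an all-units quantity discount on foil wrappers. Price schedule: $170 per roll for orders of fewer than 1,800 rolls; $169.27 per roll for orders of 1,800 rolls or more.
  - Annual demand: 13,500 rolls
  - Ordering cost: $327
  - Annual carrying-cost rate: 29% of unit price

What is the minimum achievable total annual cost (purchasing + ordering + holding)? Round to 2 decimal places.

H₁ = 29%×$170 = $49.3000;  H₂ = 29%×$169.27 = $49.0883
EOQ₁ = √(2×13,500×327/49.3000) = 423.19  (< 1,800, feasible at tier 1)
EOQ₂ = √(2×13,500×327/49.0883) = 424.10  (< 1,800 → use Q = 1,800 at tier-2 price)
TC(tier 1 (EOQ₁), Q≈423.2) = $2,315,863.12
TC(tier 2, Q≈1,800.0) = $2,331,776.97
Minimum at tier 1 (EOQ₁): $2,315,863.12

$2,315,863.12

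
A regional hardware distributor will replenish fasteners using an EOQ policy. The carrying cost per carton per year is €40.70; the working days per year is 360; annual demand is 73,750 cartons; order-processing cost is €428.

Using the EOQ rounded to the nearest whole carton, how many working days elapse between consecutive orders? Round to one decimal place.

6.1 days

2DS/H = 2·73,750·428/40.7 = 1,551,105.65
EOQ = √1,551,105.65 ≈ 1,245.43 → Q = 1,245 cartons
Cycle time = (working days × Q)/D = (360 × 1,245) / 73,750 = 6.077 days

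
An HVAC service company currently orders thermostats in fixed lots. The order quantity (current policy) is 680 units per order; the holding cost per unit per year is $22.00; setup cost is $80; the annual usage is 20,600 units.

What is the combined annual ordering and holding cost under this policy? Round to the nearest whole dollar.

Annual ordering cost = (D/Q)·S = (20,600/680) × 80 = $2,423.53
Annual holding cost  = (Q/2)·H = (680/2) × 22 = $7,480.00
Total = $2,423.53 + $7,480.00 = $9,903.53

$9,904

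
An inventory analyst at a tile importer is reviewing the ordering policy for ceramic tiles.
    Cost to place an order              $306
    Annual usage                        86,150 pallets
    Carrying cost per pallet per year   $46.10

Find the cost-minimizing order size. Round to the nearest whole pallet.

EOQ = √(2DS/H) = √(2 × 86,150 × 306 / 46.1)
    = √(1,143,683.30) ≈ 1,069.43

1,069 pallets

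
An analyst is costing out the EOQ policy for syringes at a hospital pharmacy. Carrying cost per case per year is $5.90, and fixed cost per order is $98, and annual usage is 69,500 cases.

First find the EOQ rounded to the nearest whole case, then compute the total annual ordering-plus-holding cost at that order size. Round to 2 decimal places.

$8,964.92

EOQ = √(2DS/H) = √(2 × 69,500 × 98 / 5.9)
    = √(2,308,813.56) ≈ 1,519.48 → Q = 1,519 cases
Ordering: D/Q × S = 69,500/1,519 × $98 = $4,483.87
Holding:  Q/2 × H = 1,519/2 × $5.9 = $4,481.05
Total = $4,483.87 + $4,481.05 = $8,964.92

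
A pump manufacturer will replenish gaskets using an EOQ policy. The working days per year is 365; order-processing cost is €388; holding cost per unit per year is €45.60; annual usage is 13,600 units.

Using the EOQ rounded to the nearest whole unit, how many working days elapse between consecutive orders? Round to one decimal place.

Optimal lot size Q* = (2 × 13,600 × €388 / €45.6)^½ ≈ 481.08 → Q = 481 units
Days between orders = 365 / (D/Q) = 365 / 28.274 ≈ 12.909

12.9 days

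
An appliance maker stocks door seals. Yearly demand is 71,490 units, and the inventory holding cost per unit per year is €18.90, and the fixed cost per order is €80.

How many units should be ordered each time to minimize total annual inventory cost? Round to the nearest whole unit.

EOQ = √(2DS/H) = √(2 × 71,490 × 80 / 18.9)
    = √(605,206.35) ≈ 777.95

778 units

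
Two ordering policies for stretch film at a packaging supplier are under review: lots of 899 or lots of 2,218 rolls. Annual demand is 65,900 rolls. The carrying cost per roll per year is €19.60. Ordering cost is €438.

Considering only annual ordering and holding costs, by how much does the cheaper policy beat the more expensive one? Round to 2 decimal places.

€6,167.19

Annual cost at Q: ordering D·S/Q plus holding Q·H/2.
TC(899) = (65,900/899)×438 + (899/2)×19.6 = €40,917.21
TC(2,218) = (65,900/2,218)×438 + (2,218/2)×19.6 = €34,750.02
Cheaper: Q = 2,218.  Difference = €6,167.19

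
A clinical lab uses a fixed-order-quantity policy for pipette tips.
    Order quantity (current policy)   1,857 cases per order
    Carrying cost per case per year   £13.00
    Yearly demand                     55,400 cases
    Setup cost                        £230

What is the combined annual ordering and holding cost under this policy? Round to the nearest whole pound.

Orders/yr = 55,400/1,857 = 29.833; ordering cost = 29.833 × £230 = £6,861.60
Average inventory = 1,857/2 = 928.5; holding cost = 928.5 × £13 = £12,070.50
Total = £6,861.60 + £12,070.50 = £18,932.10

£18,932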